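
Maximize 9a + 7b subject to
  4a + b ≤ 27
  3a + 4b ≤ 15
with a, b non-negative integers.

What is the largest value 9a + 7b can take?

(a,b)=(5,0): 4·5+1·0=20≤27, 3·5+4·0=15≤15, objective 45.
(a,b)=(4,0): 4·4+1·0=16≤27, 3·4+4·0=12≤15, objective 36.
No feasible integer point exceeds 45.

45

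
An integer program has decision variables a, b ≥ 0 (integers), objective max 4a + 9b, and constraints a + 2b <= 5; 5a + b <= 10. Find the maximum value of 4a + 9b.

(a,b)=(1,2): 1·1+2·2=5≤5, 5·1+1·2=7≤10, objective 22.
(a,b)=(0,2): 1·0+2·2=4≤5, 5·0+1·2=2≤10, objective 18.
(a,b)=(1,1): 1·1+2·1=3≤5, 5·1+1·1=6≤10, objective 13.
(a,b)=(0,1): 1·0+2·1=2≤5, 5·0+1·1=1≤10, objective 9.
No feasible integer point exceeds 22.

22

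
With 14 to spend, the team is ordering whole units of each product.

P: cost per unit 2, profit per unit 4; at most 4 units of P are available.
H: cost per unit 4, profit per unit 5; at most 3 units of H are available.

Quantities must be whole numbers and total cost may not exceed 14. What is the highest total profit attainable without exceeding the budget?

22

P has the best ratio (4/2); taking only P gives at most 4×4 = 16 (stopped by the supply cap of 4).
Mixing does better — 3×P and 2×H: cost 14 ≤ 14, profit 3·4 + 2·5 = 22.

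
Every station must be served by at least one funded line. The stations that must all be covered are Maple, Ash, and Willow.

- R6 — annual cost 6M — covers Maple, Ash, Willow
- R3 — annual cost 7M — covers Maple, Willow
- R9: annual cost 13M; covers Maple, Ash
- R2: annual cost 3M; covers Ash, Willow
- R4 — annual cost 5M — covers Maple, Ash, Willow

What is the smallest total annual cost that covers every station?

The greedy cost-per-new-station heuristic would pick R2 and R4 for 8, but a cheaper cover exists.
R4 alone covers Maple, Ash, Willow — every station.
Total annual cost: 5.
No cover costs less than 5.

5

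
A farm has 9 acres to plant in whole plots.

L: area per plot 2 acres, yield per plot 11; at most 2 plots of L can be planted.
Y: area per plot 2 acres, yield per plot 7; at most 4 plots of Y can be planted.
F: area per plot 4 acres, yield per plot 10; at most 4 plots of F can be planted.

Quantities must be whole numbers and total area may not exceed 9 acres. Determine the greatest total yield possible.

Take 2×L and 2×Y: area 8 ≤ 9, yield 2·11 + 2·7 = 36.
L has the best ratio (11/2) and is taken to its limit of 2; remaining capacity is filled optimally with the others.

36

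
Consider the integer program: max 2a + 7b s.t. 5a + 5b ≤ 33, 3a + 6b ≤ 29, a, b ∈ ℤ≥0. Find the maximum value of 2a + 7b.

Relaxing integrality, the LP optimum is 33.83 at (a,b) = (0, 4.83), which is not an integer point.
(a,b)=(1,4): 5·1+5·4=25≤33, 3·1+6·4=27≤29, objective 30.
(a,b)=(0,4): 5·0+5·4=20≤33, 3·0+6·4=24≤29, objective 28.
No feasible integer point exceeds 30.

30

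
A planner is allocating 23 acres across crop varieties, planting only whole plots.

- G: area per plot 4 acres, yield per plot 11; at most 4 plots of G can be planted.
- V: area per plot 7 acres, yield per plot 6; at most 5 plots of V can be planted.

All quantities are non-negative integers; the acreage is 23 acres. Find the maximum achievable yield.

G has the best ratio (11/4); taking only G gives at most 4×11 = 44 (stopped by the supply cap of 4).
Mixing does better — 4×G and 1×V: area 23 ≤ 23, yield 4·11 + 1·6 = 50.

50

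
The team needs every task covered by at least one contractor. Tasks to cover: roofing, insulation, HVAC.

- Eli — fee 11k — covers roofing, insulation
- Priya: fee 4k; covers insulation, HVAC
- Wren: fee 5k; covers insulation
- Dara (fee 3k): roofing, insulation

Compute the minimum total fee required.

7

Choose Priya and Dara: together they cover roofing, insulation, HVAC — every task.
Total fee: 4 + 3 = 7.
No cover costs less than 7.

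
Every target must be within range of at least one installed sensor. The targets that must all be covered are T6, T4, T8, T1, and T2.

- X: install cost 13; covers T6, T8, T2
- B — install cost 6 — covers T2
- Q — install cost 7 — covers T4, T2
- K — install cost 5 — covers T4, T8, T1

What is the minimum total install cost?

18

The greedy cost-per-new-target heuristic would pick K, B, and X for 24, but a cheaper cover exists.
Choose X and K: together they cover T6, T4, T8, T1, T2 — every target.
Total install cost: 13 + 5 = 18.
No cover costs less than 18.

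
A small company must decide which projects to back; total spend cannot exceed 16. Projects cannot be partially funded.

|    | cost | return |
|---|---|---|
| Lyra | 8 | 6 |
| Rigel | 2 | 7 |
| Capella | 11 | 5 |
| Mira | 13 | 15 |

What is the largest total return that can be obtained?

22

Mira: cost 13 ≤ 16, return 15.
Lyra + Rigel: cost 8 + 2 = 10 ≤ 16, return 6 + 7 = 13.
Rigel + Mira: cost 2 + 13 = 15 ≤ 16, return 7 + 15 = 22.
Best is Rigel and Mira with total return 22.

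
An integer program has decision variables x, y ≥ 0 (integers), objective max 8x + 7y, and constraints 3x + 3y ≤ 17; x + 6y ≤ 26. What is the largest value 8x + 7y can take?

40

(x,y)=(5,0): 3·5+3·0=15≤17, 1·5+6·0=5≤26, objective 40.
(x,y)=(4,1): 3·4+3·1=15≤17, 1·4+6·1=10≤26, objective 39.
(x,y)=(4,0): 3·4+3·0=12≤17, 1·4+6·0=4≤26, objective 32.
The best lattice point is (5,0), giving 40.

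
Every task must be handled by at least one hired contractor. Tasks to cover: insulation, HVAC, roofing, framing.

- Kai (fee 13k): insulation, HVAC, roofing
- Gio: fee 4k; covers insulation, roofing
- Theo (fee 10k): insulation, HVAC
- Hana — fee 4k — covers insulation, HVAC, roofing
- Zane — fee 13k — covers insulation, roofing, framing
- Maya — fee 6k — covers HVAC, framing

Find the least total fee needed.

Choose Gio and Maya: together they cover insulation, HVAC, roofing, framing — every task.
Total fee: 4 + 6 = 10.
No cover costs less than 10.

10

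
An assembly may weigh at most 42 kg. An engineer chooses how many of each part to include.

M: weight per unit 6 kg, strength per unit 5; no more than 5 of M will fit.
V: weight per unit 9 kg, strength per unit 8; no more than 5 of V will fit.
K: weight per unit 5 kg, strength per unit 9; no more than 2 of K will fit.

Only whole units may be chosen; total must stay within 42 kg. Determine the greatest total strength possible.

44

This is a bounded integer knapsack.
2×M, 2×V, and 2×K: weight 40 ≤ 42, strength 2·5 + 2·8 + 2·9 = 44.
5×M and 2×K: weight 40 ≤ 42, strength 5·5 + 2·9 = 43.
Best is 44.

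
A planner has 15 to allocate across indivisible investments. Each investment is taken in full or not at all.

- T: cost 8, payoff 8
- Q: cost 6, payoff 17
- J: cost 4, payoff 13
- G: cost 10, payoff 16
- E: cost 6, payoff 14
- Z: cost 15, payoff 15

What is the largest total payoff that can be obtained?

J + G: cost 4 + 10 = 14 ≤ 15, payoff 13 + 16 = 29.
Q + E: cost 6 + 6 = 12 ≤ 15, payoff 17 + 14 = 31.
Q + J: cost 6 + 4 = 10 ≤ 15, payoff 17 + 13 = 30.
Best is Q and E with total payoff 31.

31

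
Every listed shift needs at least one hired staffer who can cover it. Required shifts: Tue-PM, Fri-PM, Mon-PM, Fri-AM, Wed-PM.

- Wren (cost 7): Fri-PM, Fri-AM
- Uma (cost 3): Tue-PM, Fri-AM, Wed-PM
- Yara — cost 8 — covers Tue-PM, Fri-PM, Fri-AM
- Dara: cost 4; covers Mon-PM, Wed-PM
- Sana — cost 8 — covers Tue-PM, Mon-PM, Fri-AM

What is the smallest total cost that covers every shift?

The greedy cost-per-new-shift heuristic would pick Uma, Dara, and Wren for 14, but a cheaper cover exists.
Choose Yara and Dara: together they cover Tue-PM, Fri-PM, Mon-PM, Fri-AM, Wed-PM — every shift.
Total cost: 8 + 4 = 12.
No cover costs less than 12.

12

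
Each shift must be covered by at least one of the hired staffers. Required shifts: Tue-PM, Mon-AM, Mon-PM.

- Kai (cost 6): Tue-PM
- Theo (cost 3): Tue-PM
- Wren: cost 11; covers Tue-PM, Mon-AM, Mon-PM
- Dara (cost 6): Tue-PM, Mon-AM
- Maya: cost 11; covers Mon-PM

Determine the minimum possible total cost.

This is a weighted set-cover instance.
Wren alone covers Tue-PM, Mon-AM, Mon-PM — every shift.
Total cost: 11.

11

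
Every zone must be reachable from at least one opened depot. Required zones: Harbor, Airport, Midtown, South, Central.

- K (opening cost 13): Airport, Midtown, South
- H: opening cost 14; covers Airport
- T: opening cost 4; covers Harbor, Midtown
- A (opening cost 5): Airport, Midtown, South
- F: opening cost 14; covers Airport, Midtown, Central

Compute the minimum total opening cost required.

23

This is an integer covering problem.
Choose T, A, and F: together they cover Harbor, Airport, Midtown, South, Central — every zone.
Total opening cost: 4 + 5 + 14 = 23.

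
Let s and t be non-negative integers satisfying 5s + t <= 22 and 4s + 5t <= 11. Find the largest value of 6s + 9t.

The continuous relaxation peaks at (0, 2.2) with value 19.80; rounding to a feasible lattice point costs some objective.
(s,t)=(0,2) is feasible, giving 18.
(s,t)=(1,1) is feasible, giving 15.
(s,t)=(0,1) is feasible, giving 9.
The best lattice point is (0,2), giving 18.

18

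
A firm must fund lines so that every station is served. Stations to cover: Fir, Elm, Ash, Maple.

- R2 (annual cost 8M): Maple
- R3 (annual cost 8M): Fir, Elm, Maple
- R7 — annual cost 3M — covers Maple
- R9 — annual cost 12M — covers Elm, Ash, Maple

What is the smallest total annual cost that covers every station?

Choose R3 and R9: together they cover Fir, Elm, Ash, Maple — every station.
Total annual cost: 8 + 12 = 20.

20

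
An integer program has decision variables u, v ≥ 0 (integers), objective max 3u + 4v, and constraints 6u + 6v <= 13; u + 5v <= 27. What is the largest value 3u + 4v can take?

8

(u,v)=(0,2): 6·0+6·2=12≤13, 1·0+5·2=10≤27, objective 8.
(u,v)=(1,1): 6·1+6·1=12≤13, 1·1+5·1=6≤27, objective 7.
(u,v)=(0,1): 6·0+6·1=6≤13, 1·0+5·1=5≤27, objective 4.
The best lattice point is (0,2), giving 8.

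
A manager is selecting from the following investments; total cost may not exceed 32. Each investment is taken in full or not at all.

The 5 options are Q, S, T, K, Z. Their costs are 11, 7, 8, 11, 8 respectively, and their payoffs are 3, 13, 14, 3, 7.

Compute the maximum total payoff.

Treat it as a binary knapsack problem.
Allowing fractional choices, the relaxed optimum would be about 36.5, but investments are indivisible.
Q + S + T: cost 11 + 7 + 8 = 26 ≤ 32, payoff 3 + 13 + 14 = 30.
S + T + Z: cost 7 + 8 + 8 = 23 ≤ 32, payoff 13 + 14 + 7 = 34.
Best is S, T, and Z with total payoff 34.

34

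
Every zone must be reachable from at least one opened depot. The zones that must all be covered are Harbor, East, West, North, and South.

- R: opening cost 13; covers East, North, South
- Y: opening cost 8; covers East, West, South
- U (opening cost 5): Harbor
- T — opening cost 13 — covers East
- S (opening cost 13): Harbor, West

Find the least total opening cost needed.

26

Choose R, Y, and U: together they cover Harbor, East, West, North, South — every zone.
Total opening cost: 13 + 8 + 5 = 26.
No cover costs less than 26.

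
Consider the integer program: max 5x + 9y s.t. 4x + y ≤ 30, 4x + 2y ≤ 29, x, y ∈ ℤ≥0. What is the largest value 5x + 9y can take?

126

(x,y)=(0,14) is feasible, giving 126.
(x,y)=(0,13) is feasible, giving 117.
No feasible integer point exceeds 126.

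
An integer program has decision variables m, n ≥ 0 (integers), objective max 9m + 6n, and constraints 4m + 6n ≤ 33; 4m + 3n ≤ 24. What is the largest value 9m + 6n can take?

(m,n)=(6,0): 4·6+6·0=24≤33, 4·6+3·0=24≤24, objective 54.
(m,n)=(5,1): 4·5+6·1=26≤33, 4·5+3·1=23≤24, objective 51.
(m,n)=(5,0): 4·5+6·0=20≤33, 4·5+3·0=20≤24, objective 45.
No feasible integer point exceeds 54.

54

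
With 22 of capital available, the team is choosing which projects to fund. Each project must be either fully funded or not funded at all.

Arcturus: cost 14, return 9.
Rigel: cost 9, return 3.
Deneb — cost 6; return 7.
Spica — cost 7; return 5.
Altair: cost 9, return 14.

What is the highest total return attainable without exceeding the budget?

26

This is an integer program with binary decision variables.
Deneb + Spica + Altair: cost 6 + 7 + 9 = 22 ≤ 22, return 7 + 5 + 14 = 26.
Deneb + Altair: cost 6 + 9 = 15 ≤ 22, return 7 + 14 = 21.
Best is Deneb, Spica, and Altair with total return 26.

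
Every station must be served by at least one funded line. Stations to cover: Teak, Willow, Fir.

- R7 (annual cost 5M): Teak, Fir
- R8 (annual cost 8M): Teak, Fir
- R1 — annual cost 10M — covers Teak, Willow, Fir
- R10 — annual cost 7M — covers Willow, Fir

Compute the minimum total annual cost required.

10

R1 alone covers Teak, Willow, Fir — every station.
Total annual cost: 10.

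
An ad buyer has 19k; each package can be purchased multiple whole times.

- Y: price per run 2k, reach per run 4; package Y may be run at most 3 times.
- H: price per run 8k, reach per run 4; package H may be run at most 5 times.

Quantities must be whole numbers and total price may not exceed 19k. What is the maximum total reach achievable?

3×Y and 1×H: price 14 ≤ 19, reach 3·4 + 1·4 = 16.
1×Y and 2×H: price 18 ≤ 19, reach 1·4 + 2·4 = 12.
Best is 16.

16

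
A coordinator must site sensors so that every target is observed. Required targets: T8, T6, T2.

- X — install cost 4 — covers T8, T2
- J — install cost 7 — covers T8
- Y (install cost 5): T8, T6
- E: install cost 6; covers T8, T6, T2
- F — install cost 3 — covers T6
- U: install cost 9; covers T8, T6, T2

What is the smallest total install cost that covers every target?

6

The greedy cost-per-new-target heuristic would pick X and F for 7, but a cheaper cover exists.
E alone covers T8, T6, T2 — every target.
Total install cost: 6.
No cover costs less than 6.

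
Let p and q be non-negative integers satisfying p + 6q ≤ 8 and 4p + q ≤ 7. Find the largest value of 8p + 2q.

10

(p,q)=(1,1) is feasible, giving 10.
(p,q)=(1,0) is feasible, giving 8.
(p,q)=(0,1) is feasible, giving 2.
Maximum is 10 at (p,q)=(1,1).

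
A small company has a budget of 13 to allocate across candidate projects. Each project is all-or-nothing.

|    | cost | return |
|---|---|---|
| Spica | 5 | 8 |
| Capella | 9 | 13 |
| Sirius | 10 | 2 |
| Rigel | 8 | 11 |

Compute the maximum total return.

19

Treat it as a binary knapsack problem.
Take Spica and Rigel: cost 5 + 8 = 13 ≤ 13, return 8 + 11 = 19.
No other feasible combination does better.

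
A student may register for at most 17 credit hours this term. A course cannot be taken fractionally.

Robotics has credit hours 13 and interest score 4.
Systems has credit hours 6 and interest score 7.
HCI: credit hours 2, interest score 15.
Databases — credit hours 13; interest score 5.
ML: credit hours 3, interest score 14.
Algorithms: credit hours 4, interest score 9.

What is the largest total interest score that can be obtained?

45

Systems + HCI + ML: credit hours 6 + 2 + 3 = 11 ≤ 17, interest score 7 + 15 + 14 = 36.
HCI + ML + Algorithms: credit hours 2 + 3 + 4 = 9 ≤ 17, interest score 15 + 14 + 9 = 38.
Systems + HCI + ML + Algorithms: credit hours 6 + 2 + 3 + 4 = 15 ≤ 17, interest score 7 + 15 + 14 + 9 = 45.
Best is Systems, HCI, ML, and Algorithms with total interest score 45.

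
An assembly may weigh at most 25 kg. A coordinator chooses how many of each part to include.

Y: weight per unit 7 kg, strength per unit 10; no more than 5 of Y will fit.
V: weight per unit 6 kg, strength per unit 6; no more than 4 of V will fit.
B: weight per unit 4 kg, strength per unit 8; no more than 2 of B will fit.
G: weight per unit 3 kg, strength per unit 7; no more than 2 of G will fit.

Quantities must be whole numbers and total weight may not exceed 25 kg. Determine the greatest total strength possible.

This is a bounded integer knapsack.
Take 2×Y, 2×B, and 1×G: weight 25 ≤ 25, strength 2·10 + 2·8 + 1·7 = 43.
No other integer combination yields more.

43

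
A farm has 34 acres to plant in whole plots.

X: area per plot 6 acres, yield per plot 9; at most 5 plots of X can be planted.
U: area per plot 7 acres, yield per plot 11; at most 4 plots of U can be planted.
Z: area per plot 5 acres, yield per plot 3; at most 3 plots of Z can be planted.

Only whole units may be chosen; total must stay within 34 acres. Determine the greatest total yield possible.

Take 1×X and 4×U: area 34 ≤ 34, yield 1·9 + 4·11 = 53.
U has the best ratio (11/7) and is taken to its limit of 4; remaining capacity is filled optimally with the others.

53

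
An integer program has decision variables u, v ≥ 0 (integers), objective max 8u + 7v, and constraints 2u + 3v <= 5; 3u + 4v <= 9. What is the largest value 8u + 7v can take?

The continuous relaxation peaks at (2.5, 0) with value 20.00; rounding to a feasible lattice point costs some objective.
(u,v)=(2,0): 2·2+3·0=4≤5, 3·2+4·0=6≤9, objective 16.
(u,v)=(1,1): 2·1+3·1=5≤5, 3·1+4·1=7≤9, objective 15.
(u,v)=(1,0): 2·1+3·0=2≤5, 3·1+4·0=3≤9, objective 8.
No feasible integer point exceeds 16.

16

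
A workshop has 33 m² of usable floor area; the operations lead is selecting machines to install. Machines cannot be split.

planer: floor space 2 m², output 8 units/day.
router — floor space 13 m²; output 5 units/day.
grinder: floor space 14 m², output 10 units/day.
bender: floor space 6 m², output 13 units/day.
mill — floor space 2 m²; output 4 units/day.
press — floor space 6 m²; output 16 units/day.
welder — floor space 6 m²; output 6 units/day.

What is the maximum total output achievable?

planer + router + bender + press + welder: floor space 2 + 13 + 6 + 6 + 6 = 33 ≤ 33, output 8 + 5 + 13 + 16 + 6 = 48.
planer + grinder + bender + mill + press: floor space 2 + 14 + 6 + 2 + 6 = 30 ≤ 33, output 8 + 10 + 13 + 4 + 16 = 51.
planer + bender + mill + press + welder: floor space 2 + 6 + 2 + 6 + 6 = 22 ≤ 33, output 8 + 13 + 4 + 16 + 6 = 47.
Best is planer, grinder, bender, mill, and press with total output 51.

51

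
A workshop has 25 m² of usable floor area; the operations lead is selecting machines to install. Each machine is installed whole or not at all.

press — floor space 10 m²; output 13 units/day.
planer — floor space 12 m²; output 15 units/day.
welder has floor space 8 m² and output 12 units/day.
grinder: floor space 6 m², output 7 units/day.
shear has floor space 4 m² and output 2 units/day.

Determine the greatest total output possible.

Allowing fractional choices, the relaxed optimum would be about 33.8, but machines are indivisible.
press + welder + grinder: floor space 10 + 8 + 6 = 24 ≤ 25, output 13 + 12 + 7 = 32.
press + planer: floor space 10 + 12 = 22 ≤ 25, output 13 + 15 = 28.
planer + welder + shear: floor space 12 + 8 + 4 = 24 ≤ 25, output 15 + 12 + 2 = 29.
Best is press, welder, and grinder with total output 32.

32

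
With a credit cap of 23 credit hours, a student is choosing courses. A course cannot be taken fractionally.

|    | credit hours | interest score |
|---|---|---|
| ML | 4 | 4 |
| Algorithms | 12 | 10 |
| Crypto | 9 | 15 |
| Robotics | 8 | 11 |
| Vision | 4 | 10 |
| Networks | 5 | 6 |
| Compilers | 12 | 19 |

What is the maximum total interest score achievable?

Take Crypto, Robotics, and Vision: credit hours 9 + 8 + 4 = 21 ≤ 23, interest score 15 + 11 + 10 = 36.
No other feasible combination does better.

36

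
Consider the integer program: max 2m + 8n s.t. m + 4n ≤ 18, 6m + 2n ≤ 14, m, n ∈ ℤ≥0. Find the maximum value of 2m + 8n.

34

(m,n)=(1,4): 1·1+4·4=17≤18, 6·1+2·4=14≤14, objective 34.
(m,n)=(0,4): 1·0+4·4=16≤18, 6·0+2·4=8≤14, objective 32.
The best lattice point is (1,4), giving 34.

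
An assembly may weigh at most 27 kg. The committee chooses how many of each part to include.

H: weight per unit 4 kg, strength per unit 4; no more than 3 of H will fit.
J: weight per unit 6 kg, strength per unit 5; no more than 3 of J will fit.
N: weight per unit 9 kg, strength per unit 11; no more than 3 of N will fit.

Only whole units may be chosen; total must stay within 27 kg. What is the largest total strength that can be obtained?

Take 3×N: weight 27 ≤ 27, strength 3·11 = 33.
N has the best ratio (11/9) and is taken to its limit of 3; remaining capacity is filled optimally with the others.

33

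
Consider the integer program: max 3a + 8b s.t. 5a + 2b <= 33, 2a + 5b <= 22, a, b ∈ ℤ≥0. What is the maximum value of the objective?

35

The continuous relaxation peaks at (0, 4.4) with value 35.20; rounding to a feasible lattice point costs some objective.
(a,b)=(1,4): 5·1+2·4=13≤33, 2·1+5·4=22≤22, objective 35.
(a,b)=(0,4): 5·0+2·4=8≤33, 2·0+5·4=20≤22, objective 32.
No feasible integer point exceeds 35.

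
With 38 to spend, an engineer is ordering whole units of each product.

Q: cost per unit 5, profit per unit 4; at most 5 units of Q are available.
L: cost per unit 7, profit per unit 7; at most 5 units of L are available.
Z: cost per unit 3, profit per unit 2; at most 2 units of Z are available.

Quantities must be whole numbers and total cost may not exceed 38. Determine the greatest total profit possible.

Take 5×L and 1×Z: cost 38 ≤ 38, profit 5·7 + 1·2 = 37.
L has the best ratio (7/7) and is taken to its limit of 5; remaining capacity is filled optimally with the others.

37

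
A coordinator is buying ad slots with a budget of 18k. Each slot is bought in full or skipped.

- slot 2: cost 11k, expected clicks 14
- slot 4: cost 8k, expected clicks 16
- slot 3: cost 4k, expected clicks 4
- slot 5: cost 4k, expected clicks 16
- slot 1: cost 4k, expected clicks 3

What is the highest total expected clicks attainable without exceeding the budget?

Allowing fractional choices, the relaxed optimum would be about 39.6, but ad slots are indivisible.
slot 4 + slot 3 + slot 5: cost 8 + 4 + 4 = 16 ≤ 18, expected clicks 16 + 4 + 16 = 36.
slot 4 + slot 5 + slot 1: cost 8 + 4 + 4 = 16 ≤ 18, expected clicks 16 + 16 + 3 = 35.
Best is slot 4, slot 3, and slot 5 with total expected clicks 36.

36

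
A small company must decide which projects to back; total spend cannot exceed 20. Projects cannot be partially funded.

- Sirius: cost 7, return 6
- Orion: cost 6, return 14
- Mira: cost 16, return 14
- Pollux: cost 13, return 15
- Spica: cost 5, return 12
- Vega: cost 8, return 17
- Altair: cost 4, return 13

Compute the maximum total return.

44

Allowing fractional choices, the relaxed optimum would be about 49.6, but projects are indivisible.
Orion + Spica + Vega: cost 6 + 5 + 8 = 19 ≤ 20, return 14 + 12 + 17 = 43.
Orion + Vega + Altair: cost 6 + 8 + 4 = 18 ≤ 20, return 14 + 17 + 13 = 44.
Spica + Vega + Altair: cost 5 + 8 + 4 = 17 ≤ 20, return 12 + 17 + 13 = 42.
Best is Orion, Vega, and Altair with total return 44.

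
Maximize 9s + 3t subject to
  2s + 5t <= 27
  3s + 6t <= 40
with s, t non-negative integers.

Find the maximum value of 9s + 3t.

(s,t)=(13,0): 2·13+5·0=26≤27, 3·13+6·0=39≤40, objective 117.
(s,t)=(12,0): 2·12+5·0=24≤27, 3·12+6·0=36≤40, objective 108.
The best lattice point is (13,0), giving 117.

117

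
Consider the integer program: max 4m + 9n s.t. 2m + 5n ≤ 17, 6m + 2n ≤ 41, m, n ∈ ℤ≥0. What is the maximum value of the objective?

33

(m,n)=(6,1): 2·6+5·1=17≤17, 6·6+2·1=38≤41, objective 33.
(m,n)=(5,1): 2·5+5·1=15≤17, 6·5+2·1=32≤41, objective 29.
Maximum is 33 at (m,n)=(6,1).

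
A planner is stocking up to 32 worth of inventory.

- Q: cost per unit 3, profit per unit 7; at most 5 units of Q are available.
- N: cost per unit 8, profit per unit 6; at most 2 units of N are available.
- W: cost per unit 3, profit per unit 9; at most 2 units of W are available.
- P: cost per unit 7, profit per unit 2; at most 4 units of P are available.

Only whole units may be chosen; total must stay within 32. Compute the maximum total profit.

5×Q, 2×W, and 1×P: cost 28 ≤ 32, profit 5·7 + 2·9 + 1·2 = 55.
5×Q, 1×N, and 2×W: cost 29 ≤ 32, profit 5·7 + 1·6 + 2·9 = 59.
Best is 59.

59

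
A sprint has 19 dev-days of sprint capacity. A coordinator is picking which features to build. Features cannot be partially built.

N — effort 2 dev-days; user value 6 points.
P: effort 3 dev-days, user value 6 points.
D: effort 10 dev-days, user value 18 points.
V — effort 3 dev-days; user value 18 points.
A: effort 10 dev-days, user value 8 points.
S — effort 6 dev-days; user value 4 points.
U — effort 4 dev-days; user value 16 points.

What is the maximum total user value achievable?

This is a 0-1 knapsack instance.
Allowing fractional choices, the relaxed optimum would be about 58.6, but features are indivisible.
N + D + V + U: effort 2 + 10 + 3 + 4 = 19 ≤ 19, user value 6 + 18 + 18 + 16 = 58.
D + V + U: effort 10 + 3 + 4 = 17 ≤ 19, user value 18 + 18 + 16 = 52.
Best is N, D, V, and U with total user value 58.

58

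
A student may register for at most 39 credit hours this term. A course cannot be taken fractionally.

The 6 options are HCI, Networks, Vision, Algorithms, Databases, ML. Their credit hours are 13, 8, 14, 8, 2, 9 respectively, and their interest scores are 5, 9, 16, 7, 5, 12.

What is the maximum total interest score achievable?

44

Allowing fractional choices, the relaxed optimum would be about 47.2, but courses are indivisible.
Vision + Algorithms + Databases + ML: credit hours 14 + 8 + 2 + 9 = 33 ≤ 39, interest score 16 + 7 + 5 + 12 = 40.
Networks + Vision + Algorithms + ML: credit hours 8 + 14 + 8 + 9 = 39 ≤ 39, interest score 9 + 16 + 7 + 12 = 44.
Networks + Vision + Databases + ML: credit hours 8 + 14 + 2 + 9 = 33 ≤ 39, interest score 9 + 16 + 5 + 12 = 42.
Best is Networks, Vision, Algorithms, and ML with total interest score 44.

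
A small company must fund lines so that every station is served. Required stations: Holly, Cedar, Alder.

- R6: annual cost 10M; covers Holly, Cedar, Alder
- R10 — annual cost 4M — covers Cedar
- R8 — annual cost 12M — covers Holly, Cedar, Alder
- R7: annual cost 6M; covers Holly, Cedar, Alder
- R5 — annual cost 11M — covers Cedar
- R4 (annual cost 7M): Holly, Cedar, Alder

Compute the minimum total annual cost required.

This is a weighted set-cover instance.
R7 alone covers Holly, Cedar, Alder — every station.
Total annual cost: 6.
No cover costs less than 6.

6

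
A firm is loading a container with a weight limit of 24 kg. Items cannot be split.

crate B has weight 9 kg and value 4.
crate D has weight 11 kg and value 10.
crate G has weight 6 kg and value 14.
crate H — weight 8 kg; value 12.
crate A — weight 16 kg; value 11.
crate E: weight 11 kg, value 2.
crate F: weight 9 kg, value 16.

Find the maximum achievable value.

42

Allowing fractional choices, the relaxed optimum would be about 42.9, but items are indivisible.
crate G + crate F: weight 6 + 9 = 15 ≤ 24, value 14 + 16 = 30.
crate B + crate G + crate F: weight 9 + 6 + 9 = 24 ≤ 24, value 4 + 14 + 16 = 34.
crate G + crate H + crate F: weight 6 + 8 + 9 = 23 ≤ 24, value 14 + 12 + 16 = 42.
Best is crate G, crate H, and crate F with total value 42.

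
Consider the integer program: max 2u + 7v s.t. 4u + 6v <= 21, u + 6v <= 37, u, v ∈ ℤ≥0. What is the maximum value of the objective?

21

(u,v)=(0,3): 4·0+6·3=18≤21, 1·0+6·3=18≤37, objective 21.
(u,v)=(1,2): 4·1+6·2=16≤21, 1·1+6·2=13≤37, objective 16.
(u,v)=(0,2): 4·0+6·2=12≤21, 1·0+6·2=12≤37, objective 14.
Maximum is 21 at (u,v)=(0,3).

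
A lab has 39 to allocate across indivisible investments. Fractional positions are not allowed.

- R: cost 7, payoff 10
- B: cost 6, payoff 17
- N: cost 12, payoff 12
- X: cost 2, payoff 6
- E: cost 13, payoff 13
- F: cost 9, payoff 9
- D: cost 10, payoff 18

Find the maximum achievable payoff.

64

Allowing fractional choices, the relaxed optimum would be about 65.0, but investments are indivisible.
R + B + N + X + D: cost 7 + 6 + 12 + 2 + 10 = 37 ≤ 39, payoff 10 + 17 + 12 + 6 + 18 = 63.
R + B + X + E + D: cost 7 + 6 + 2 + 13 + 10 = 38 ≤ 39, payoff 10 + 17 + 6 + 13 + 18 = 64.
Best is R, B, X, E, and D with total payoff 64.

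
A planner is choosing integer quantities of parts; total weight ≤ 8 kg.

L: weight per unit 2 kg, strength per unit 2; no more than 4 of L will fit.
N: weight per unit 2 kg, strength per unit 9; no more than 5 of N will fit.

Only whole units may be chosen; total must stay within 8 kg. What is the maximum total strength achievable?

36

This is a bounded integer knapsack.
N has the best ratio (9/2); taking only N gives at most 4×9 = 36 (stopped by the weight limit).
Optimal: 4×N: weight 8 ≤ 8, strength 4·9 = 36.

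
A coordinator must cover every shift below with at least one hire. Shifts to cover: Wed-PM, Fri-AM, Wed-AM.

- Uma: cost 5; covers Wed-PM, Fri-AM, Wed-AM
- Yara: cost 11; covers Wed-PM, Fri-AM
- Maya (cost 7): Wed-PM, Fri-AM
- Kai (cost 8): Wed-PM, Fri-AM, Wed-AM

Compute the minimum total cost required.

Uma alone covers Wed-PM, Fri-AM, Wed-AM — every shift.
Total cost: 5.
No cover costs less than 5.

5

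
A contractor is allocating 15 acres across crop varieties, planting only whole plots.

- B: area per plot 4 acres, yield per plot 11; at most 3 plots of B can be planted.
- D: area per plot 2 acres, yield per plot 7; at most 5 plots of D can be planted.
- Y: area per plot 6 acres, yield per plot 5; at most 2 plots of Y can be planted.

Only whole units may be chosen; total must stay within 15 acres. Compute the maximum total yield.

46

D has the best ratio (7/2); taking only D gives at most 5×7 = 35 (stopped by the supply cap of 5).
Mixing does better — 1×B and 5×D: area 14 ≤ 15, yield 1·11 + 5·7 = 46.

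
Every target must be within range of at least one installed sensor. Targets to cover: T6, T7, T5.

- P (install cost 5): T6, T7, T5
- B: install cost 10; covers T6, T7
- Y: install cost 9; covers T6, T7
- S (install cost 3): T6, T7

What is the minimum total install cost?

5

This is an integer covering problem.
The greedy cost-per-new-target heuristic would pick S and P for 8, but a cheaper cover exists.
P alone covers T6, T7, T5 — every target.
Total install cost: 5.
No cover costs less than 5.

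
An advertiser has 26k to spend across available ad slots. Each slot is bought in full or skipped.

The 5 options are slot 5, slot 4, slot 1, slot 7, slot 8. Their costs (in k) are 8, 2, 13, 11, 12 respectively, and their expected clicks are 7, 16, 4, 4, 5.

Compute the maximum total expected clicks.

28

Allowing fractional choices, the relaxed optimum would be about 29.5, but ad slots are indivisible.
slot 5 + slot 4 + slot 7: cost 8 + 2 + 11 = 21 ≤ 26, expected clicks 7 + 16 + 4 = 27.
slot 5 + slot 4 + slot 8: cost 8 + 2 + 12 = 22 ≤ 26, expected clicks 7 + 16 + 5 = 28.
Best is slot 5, slot 4, and slot 8 with total expected clicks 28.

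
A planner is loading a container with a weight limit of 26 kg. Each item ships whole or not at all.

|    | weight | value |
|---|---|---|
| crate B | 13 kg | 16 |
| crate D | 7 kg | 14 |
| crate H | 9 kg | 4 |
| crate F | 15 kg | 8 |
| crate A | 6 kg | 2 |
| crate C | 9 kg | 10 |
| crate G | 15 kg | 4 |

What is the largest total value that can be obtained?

crate B + crate D + crate A: weight 13 + 7 + 6 = 26 ≤ 26, value 16 + 14 + 2 = 32.
crate B + crate D: weight 13 + 7 = 20 ≤ 26, value 16 + 14 = 30.
Best is crate B, crate D, and crate A with total value 32.

32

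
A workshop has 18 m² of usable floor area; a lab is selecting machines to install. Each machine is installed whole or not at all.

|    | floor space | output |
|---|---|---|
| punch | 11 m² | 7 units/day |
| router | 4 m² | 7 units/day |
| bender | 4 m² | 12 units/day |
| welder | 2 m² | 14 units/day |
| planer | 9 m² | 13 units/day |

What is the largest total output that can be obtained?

Allowing fractional choices, the relaxed optimum would be about 44.6, but machines are indivisible.
bender + welder + planer: floor space 4 + 2 + 9 = 15 ≤ 18, output 12 + 14 + 13 = 39.
router + welder + planer: floor space 4 + 2 + 9 = 15 ≤ 18, output 7 + 14 + 13 = 34.
Best is bender, welder, and planer with total output 39.

39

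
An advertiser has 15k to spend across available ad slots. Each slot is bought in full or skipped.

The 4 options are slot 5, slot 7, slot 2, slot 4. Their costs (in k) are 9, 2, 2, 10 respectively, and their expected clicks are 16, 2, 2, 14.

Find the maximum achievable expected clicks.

20

Allowing fractional choices, the relaxed optimum would be about 24.4, but ad slots are indivisible.
slot 5 + slot 2: cost 9 + 2 = 11 ≤ 15, expected clicks 16 + 2 = 18.
slot 5 + slot 7: cost 9 + 2 = 11 ≤ 15, expected clicks 16 + 2 = 18.
slot 5 + slot 7 + slot 2: cost 9 + 2 + 2 = 13 ≤ 15, expected clicks 16 + 2 + 2 = 20.
Best is slot 5, slot 7, and slot 2 with total expected clicks 20.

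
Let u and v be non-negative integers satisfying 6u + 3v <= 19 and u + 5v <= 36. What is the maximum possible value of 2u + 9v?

54

(u,v)=(0,6): 6·0+3·6=18≤19, 1·0+5·6=30≤36, objective 54.
(u,v)=(0,5): 6·0+3·5=15≤19, 1·0+5·5=25≤36, objective 45.
No feasible integer point exceeds 54.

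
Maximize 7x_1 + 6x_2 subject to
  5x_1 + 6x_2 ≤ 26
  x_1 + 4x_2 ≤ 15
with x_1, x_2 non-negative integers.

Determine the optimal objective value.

35

The continuous relaxation peaks at (5.2, 0) with value 36.40; rounding to a feasible lattice point costs some objective.
(x_1,x_2)=(5,0) is feasible, giving 35.
(x_1,x_2)=(4,1) is feasible, giving 34.
(x_1,x_2)=(4,0) is feasible, giving 28.
No feasible integer point exceeds 35.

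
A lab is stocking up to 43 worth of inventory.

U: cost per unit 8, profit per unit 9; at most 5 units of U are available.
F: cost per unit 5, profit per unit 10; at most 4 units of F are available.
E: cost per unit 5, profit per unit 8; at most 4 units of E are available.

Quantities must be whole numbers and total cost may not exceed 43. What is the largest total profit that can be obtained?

73

1×U, 4×F, and 3×E: cost 43 ≤ 43, profit 1·9 + 4·10 + 3·8 = 73.
4×F and 4×E: cost 40 ≤ 43, profit 4·10 + 4·8 = 72.
Best is 73.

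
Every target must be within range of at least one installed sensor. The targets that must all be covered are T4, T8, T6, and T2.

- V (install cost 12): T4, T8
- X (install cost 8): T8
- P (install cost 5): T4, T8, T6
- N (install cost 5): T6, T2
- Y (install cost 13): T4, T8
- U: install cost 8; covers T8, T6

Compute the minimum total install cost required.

10

Choose P and N: together they cover T4, T8, T6, T2 — every target.
Total install cost: 5 + 5 = 10.
No cover costs less than 10.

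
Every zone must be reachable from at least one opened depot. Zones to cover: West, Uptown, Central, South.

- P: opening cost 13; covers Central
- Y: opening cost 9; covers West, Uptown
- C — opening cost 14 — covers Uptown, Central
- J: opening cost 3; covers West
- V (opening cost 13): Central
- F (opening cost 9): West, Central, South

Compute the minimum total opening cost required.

18

The greedy cost-per-new-zone heuristic would pick J, F, and Y for 21, but a cheaper cover exists.
Choose Y and F: together they cover West, Uptown, Central, South — every zone.
Total opening cost: 9 + 9 = 18.
No cover costs less than 18.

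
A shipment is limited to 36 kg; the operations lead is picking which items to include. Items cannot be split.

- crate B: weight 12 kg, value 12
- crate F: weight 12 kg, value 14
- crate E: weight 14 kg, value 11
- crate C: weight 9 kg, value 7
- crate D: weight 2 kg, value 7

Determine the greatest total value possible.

Treat it as a binary knapsack problem.
Take crate B, crate F, crate C, and crate D: weight 12 + 12 + 9 + 2 = 35 ≤ 36, value 12 + 14 + 7 + 7 = 40.
No other feasible combination does better.

40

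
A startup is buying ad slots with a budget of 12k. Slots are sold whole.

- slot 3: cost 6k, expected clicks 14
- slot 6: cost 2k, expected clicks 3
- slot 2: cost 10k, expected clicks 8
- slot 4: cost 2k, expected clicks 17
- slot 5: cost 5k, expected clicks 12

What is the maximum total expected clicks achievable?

Allowing fractional choices, the relaxed optimum would be about 40.7, but ad slots are indivisible.
slot 6 + slot 4 + slot 5: cost 2 + 2 + 5 = 9 ≤ 12, expected clicks 3 + 17 + 12 = 32.
slot 3 + slot 6 + slot 4: cost 6 + 2 + 2 = 10 ≤ 12, expected clicks 14 + 3 + 17 = 34.
slot 3 + slot 4: cost 6 + 2 = 8 ≤ 12, expected clicks 14 + 17 = 31.
Best is slot 3, slot 6, and slot 4 with total expected clicks 34.

34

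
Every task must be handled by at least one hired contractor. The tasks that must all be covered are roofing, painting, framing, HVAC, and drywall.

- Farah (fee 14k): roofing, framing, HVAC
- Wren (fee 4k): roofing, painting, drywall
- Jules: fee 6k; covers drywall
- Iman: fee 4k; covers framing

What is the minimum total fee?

18

The greedy cost-per-new-task heuristic would pick Wren, Iman, and Farah for 22, but a cheaper cover exists.
Choose Farah and Wren: together they cover roofing, painting, framing, HVAC, drywall — every task.
Total fee: 14 + 4 = 18.
No cover costs less than 18.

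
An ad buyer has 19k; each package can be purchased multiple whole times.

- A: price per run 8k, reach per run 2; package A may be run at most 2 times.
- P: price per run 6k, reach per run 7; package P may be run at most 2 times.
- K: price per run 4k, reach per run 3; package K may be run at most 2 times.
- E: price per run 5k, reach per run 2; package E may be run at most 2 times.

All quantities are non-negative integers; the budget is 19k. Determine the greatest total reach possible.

17

2×P and 1×E: price 17 ≤ 19, reach 2·7 + 1·2 = 16.
2×P and 1×K: price 16 ≤ 19, reach 2·7 + 1·3 = 17.
Best is 17.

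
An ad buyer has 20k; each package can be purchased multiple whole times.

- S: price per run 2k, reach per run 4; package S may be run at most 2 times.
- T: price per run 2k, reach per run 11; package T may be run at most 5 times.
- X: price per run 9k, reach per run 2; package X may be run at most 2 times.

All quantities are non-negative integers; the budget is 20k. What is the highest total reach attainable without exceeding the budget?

63

T has the best ratio (11/2); taking only T gives at most 5×11 = 55 (stopped by the supply cap of 5).
Mixing does better — 2×S and 5×T: price 14 ≤ 20, reach 2·4 + 5·11 = 63.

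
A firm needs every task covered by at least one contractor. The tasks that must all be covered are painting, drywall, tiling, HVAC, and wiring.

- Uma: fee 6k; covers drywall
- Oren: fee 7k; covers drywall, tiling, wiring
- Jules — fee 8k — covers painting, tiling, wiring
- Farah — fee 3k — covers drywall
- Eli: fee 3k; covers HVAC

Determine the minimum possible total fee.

14

Choose Jules, Farah, and Eli: together they cover painting, drywall, tiling, HVAC, wiring — every task.
Total fee: 8 + 3 + 3 = 14.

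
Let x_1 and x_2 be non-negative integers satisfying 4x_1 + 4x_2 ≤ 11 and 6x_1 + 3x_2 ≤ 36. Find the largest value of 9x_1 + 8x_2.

18

(x_1,x_2)=(2,0): 4·2+4·0=8≤11, 6·2+3·0=12≤36, objective 18.
(x_1,x_2)=(1,1): 4·1+4·1=8≤11, 6·1+3·1=9≤36, objective 17.
(x_1,x_2)=(1,0): 4·1+4·0=4≤11, 6·1+3·0=6≤36, objective 9.
The best lattice point is (2,0), giving 18.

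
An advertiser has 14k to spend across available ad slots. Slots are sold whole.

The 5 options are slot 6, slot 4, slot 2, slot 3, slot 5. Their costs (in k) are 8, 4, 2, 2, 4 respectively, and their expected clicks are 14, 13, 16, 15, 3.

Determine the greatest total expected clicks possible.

47

Take slot 4, slot 2, slot 3, and slot 5: cost 4 + 2 + 2 + 4 = 12 ≤ 14, expected clicks 13 + 16 + 15 + 3 = 47.
No other feasible combination does better.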